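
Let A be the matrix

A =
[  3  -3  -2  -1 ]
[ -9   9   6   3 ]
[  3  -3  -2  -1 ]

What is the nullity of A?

Row reduce to echelon form.
R2 ← R2 + (3)·R1: [0, 0, 0, 0]
R3 ← R3 − R1: [0, 0, 0, 0]
1 nonzero row, so rank(A) = 1.
A has 4 columns; by rank–nullity, nullity = 4 − 1 = 3.

3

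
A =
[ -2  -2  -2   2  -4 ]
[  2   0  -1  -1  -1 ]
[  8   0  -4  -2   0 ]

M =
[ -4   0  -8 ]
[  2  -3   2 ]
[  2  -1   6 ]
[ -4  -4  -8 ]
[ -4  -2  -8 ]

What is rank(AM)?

3

First compute AM:
[[  8,   8,  16],
 [ -2,   7,  -6],
 [-32,  12, -72]]
Now row reduce the product.
R2 ← R2 + (1/4)·R1: [0, 9, -2]
R3 ← R3 + (4)·R1: [0, 44, -8]
R3 ← R3 − (44/9)·R2: [0, 0, 16/9]
3 nonzero rows, so rank(AM) = 3.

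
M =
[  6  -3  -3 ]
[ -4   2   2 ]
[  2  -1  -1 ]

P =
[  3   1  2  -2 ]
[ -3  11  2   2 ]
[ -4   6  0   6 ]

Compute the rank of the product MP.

1

First compute MP:
[[ 39, -45,   6, -36],
 [-26,  30,  -4,  24],
 [ 13, -15,   2, -12]]
Now row reduce the product.
R2 ← R2 + (2/3)·R1: [0, 0, 0, 0]
R3 ← R3 − (1/3)·R1: [0, 0, 0, 0]
1 nonzero row, so rank(MP) = 1.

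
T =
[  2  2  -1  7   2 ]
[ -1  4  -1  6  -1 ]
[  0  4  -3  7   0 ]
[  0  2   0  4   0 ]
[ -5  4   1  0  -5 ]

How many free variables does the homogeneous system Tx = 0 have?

Row reduce to echelon form.
R2 ← R2 + (1/2)·R1: [0, 5, -3/2, 19/2, 0]
R5 ← R5 + (5/2)·R1: [0, 9, -3/2, 35/2, 0]
R3 ← R3 − (4/5)·R2: [0, 0, -9/5, -3/5, 0]
R4 ← R4 − (2/5)·R2: [0, 0, 3/5, 1/5, 0]
R5 ← R5 − (9/5)·R2: [0, 0, 6/5, 2/5, 0]
R4 ← R4 + (1/3)·R3: [0, 0, 0, 0, 0]
R5 ← R5 + (2/3)·R3: [0, 0, 0, 0, 0]
3 nonzero rows, so rank(T) = 3.
T has 5 columns; by rank–nullity, nullity = 5 − 3 = 2.

2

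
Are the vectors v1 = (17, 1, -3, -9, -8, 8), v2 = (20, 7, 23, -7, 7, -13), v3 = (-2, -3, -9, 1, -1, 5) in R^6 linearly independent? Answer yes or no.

yes

Form the matrix with these vectors as rows and row reduce.
R2 ← R2 − (20/17)·R1: [0, 99/17, 451/17, 61/17, 279/17, -381/17]
R3 ← R3 + (2/17)·R1: [0, -49/17, -159/17, -1/17, -33/17, 101/17]
R3 ← R3 + (49/99)·R2: [0, 0, 34/9, 170/99, 68/11, -170/33]
3 nonzero rows, so the 3 vectors span a space of dimension 3.
Since 3 = 3, the vectors are linearly independent.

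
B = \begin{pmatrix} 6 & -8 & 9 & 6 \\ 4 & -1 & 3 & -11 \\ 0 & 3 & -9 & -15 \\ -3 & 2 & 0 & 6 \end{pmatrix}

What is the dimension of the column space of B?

Row reduce to echelon form.
R2 ← R2 − (2/3)·R1: [0, 13/3, -3, -15]
R4 ← R4 + (1/2)·R1: [0, -2, 9/2, 9]
R3 ← R3 − (9/13)·R2: [0, 0, -90/13, -60/13]
R4 ← R4 + (6/13)·R2: [0, 0, 81/26, 27/13]
R4 ← R4 + (9/20)·R3: [0, 0, 0, 0]
Echelon form has 3 nonzero rows, so rank(B) = 3.
The column space has dimension equal to the rank: 3.

3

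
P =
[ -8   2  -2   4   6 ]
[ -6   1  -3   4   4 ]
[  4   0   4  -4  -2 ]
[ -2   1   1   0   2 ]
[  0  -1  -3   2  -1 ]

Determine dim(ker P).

3

Row reduce to echelon form.
R2 ← R2 − (3/4)·R1: [0, -1/2, -3/2, 1, -1/2]
R3 ← R3 + (1/2)·R1: [0, 1, 3, -2, 1]
R4 ← R4 − (1/4)·R1: [0, 1/2, 3/2, -1, 1/2]
R3 ← R3 + (2)·R2: [0, 0, 0, 0, 0]
R4 ← R4 + R2: [0, 0, 0, 0, 0]
R5 ← R5 − (2)·R2: [0, 0, 0, 0, 0]
2 nonzero rows, so rank(P) = 2.
P has 5 columns; by rank–nullity, nullity = 5 − 2 = 3.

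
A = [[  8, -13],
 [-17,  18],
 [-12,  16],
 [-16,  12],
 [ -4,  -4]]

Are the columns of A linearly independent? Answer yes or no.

Row reduce A to echelon form.
R2 ← R2 + (17/8)·R1: [0, -77/8]
R3 ← R3 + (3/2)·R1: [0, -7/2]
R4 ← R4 + (2)·R1: [0, -14]
R5 ← R5 + (1/2)·R1: [0, -21/2]
R3 ← R3 − (4/11)·R2: [0, 0]
R4 ← R4 − (16/11)·R2: [0, 0]
R5 ← R5 − (12/11)·R2: [0, 0]
2 pivots among 2 columns.
Every column is a pivot column, so the columns are linearly independent.

yes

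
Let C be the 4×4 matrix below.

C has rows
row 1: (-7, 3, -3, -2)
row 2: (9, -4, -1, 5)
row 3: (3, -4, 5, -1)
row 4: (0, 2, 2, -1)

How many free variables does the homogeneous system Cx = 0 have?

1

Row reduce to echelon form.
R2 ← R2 + (9/7)·R1: [0, -1/7, -34/7, 17/7]
R3 ← R3 + (3/7)·R1: [0, -19/7, 26/7, -13/7]
R3 ← R3 − (19)·R2: [0, 0, 96, -48]
R4 ← R4 + (14)·R2: [0, 0, -66, 33]
R4 ← R4 + (11/16)·R3: [0, 0, 0, 0]
3 nonzero rows, so rank(C) = 3.
C has 4 columns; by rank–nullity, nullity = 4 − 3 = 1.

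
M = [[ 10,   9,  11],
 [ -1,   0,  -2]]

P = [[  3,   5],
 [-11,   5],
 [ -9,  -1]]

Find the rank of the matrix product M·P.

2

First compute MP:
[[-168,  84],
 [ 15,  -3]]
Now row reduce the product.
R2 ← R2 + (5/56)·R1: [0, 9/2]
2 nonzero rows, so rank(MP) = 2.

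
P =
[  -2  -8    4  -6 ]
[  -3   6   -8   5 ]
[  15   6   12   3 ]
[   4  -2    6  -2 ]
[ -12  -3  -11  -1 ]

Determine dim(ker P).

2

Row reduce to echelon form.
R2 ← R2 − (3/2)·R1: [0, 18, -14, 14]
R3 ← R3 + (15/2)·R1: [0, -54, 42, -42]
R4 ← R4 + (2)·R1: [0, -18, 14, -14]
R5 ← R5 − (6)·R1: [0, 45, -35, 35]
R3 ← R3 + (3)·R2: [0, 0, 0, 0]
R4 ← R4 + R2: [0, 0, 0, 0]
R5 ← R5 − (5/2)·R2: [0, 0, 0, 0]
2 nonzero rows, so rank(P) = 2.
P has 4 columns; by rank–nullity, nullity = 4 − 2 = 2.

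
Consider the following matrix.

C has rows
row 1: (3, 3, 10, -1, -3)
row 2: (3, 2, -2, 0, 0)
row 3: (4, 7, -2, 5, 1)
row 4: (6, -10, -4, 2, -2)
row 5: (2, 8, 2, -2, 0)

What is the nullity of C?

1

Row reduce to echelon form.
R2 ← R2 − R1: [0, -1, -12, 1, 3]
R3 ← R3 − (4/3)·R1: [0, 3, -46/3, 19/3, 5]
R4 ← R4 − (2)·R1: [0, -16, -24, 4, 4]
R5 ← R5 − (2/3)·R1: [0, 6, -14/3, -4/3, 2]
R3 ← R3 + (3)·R2: [0, 0, -154/3, 28/3, 14]
R4 ← R4 − (16)·R2: [0, 0, 168, -12, -44]
R5 ← R5 + (6)·R2: [0, 0, -230/3, 14/3, 20]
R4 ← R4 + (36/11)·R3: [0, 0, 0, 204/11, 20/11]
R5 ← R5 − (115/77)·R3: [0, 0, 0, -102/11, -10/11]
R5 ← R5 + (1/2)·R4: [0, 0, 0, 0, 0]
4 nonzero rows, so rank(C) = 4.
C has 5 columns; by rank–nullity, nullity = 5 − 4 = 1.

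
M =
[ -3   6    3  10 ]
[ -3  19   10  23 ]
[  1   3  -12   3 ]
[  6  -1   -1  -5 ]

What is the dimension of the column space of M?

Row reduce to echelon form.
R2 ← R2 − R1: [0, 13, 7, 13]
R3 ← R3 + (1/3)·R1: [0, 5, -11, 19/3]
R4 ← R4 + (2)·R1: [0, 11, 5, 15]
R3 ← R3 − (5/13)·R2: [0, 0, -178/13, 4/3]
R4 ← R4 − (11/13)·R2: [0, 0, -12/13, 4]
R4 ← R4 − (6/89)·R3: [0, 0, 0, 348/89]
Echelon form has 4 nonzero rows, so rank(M) = 4.
The column space has dimension equal to the rank: 4.

4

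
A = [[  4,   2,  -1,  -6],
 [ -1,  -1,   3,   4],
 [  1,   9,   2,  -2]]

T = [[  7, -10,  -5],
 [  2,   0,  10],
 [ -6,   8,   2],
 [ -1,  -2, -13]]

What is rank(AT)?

First compute AT:
[[ 44, -36,  76],
 [-31,  26, -51],
 [ 15,  10, 115]]
Now row reduce the product.
R2 ← R2 + (31/44)·R1: [0, 7/11, 28/11]
R3 ← R3 − (15/44)·R1: [0, 245/11, 980/11]
R3 ← R3 − (35)·R2: [0, 0, 0]
2 nonzero rows, so rank(AT) = 2.

2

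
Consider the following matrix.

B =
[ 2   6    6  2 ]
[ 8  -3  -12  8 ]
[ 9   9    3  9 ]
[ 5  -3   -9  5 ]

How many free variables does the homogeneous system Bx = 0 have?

Row reduce to echelon form.
R2 ← R2 − (4)·R1: [0, -27, -36, 0]
R3 ← R3 − (9/2)·R1: [0, -18, -24, 0]
R4 ← R4 − (5/2)·R1: [0, -18, -24, 0]
R3 ← R3 − (2/3)·R2: [0, 0, 0, 0]
R4 ← R4 − (2/3)·R2: [0, 0, 0, 0]
2 nonzero rows, so rank(B) = 2.
B has 4 columns; by rank–nullity, nullity = 4 − 2 = 2.

2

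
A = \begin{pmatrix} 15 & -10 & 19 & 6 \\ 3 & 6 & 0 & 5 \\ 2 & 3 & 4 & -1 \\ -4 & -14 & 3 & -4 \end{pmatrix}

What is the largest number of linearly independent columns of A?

Row reduce to echelon form.
R2 ← R2 − (1/5)·R1: [0, 8, -19/5, 19/5]
R3 ← R3 − (2/15)·R1: [0, 13/3, 22/15, -9/5]
R4 ← R4 + (4/15)·R1: [0, -50/3, 121/15, -12/5]
R3 ← R3 − (13/24)·R2: [0, 0, 141/40, -463/120]
R4 ← R4 + (25/12)·R2: [0, 0, 3/20, 331/60]
R4 ← R4 − (2/47)·R3: [0, 0, 0, 267/47]
Echelon form has 4 nonzero rows, so rank(A) = 4.
The rank gives the maximum number of linearly independent columns: 4.

4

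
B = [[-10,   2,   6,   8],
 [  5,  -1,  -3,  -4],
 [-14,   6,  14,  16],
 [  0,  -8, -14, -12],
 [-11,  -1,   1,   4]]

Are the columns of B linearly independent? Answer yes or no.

Row reduce B to echelon form.
R2 ← R2 + (1/2)·R1: [0, 0, 0, 0]
R3 ← R3 − (7/5)·R1: [0, 16/5, 28/5, 24/5]
R5 ← R5 − (11/10)·R1: [0, -16/5, -28/5, -24/5]
Swap R2 ↔ R3
R4 ← R4 + (5/2)·R2: [0, 0, 0, 0]
R5 ← R5 + R2: [0, 0, 0, 0]
2 pivots among 4 columns.
Only 2 < 4 pivot columns, so the columns are linearly dependent.

no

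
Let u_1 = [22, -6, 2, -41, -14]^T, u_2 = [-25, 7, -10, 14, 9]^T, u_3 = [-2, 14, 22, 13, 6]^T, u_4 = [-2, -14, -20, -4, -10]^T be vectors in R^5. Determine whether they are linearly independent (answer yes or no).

yes

Form the matrix with these vectors as rows and row reduce.
R2 ← R2 + (25/22)·R1: [0, 2/11, -85/11, -717/22, -76/11]
R3 ← R3 + (1/11)·R1: [0, 148/11, 244/11, 102/11, 52/11]
R4 ← R4 + (1/11)·R1: [0, -160/11, -218/11, -85/11, -124/11]
R3 ← R3 − (74)·R2: [0, 0, 594, 2421, 516]
R4 ← R4 + (80)·R2: [0, 0, -638, -2615, -564]
R4 ← R4 + (29/27)·R3: [0, 0, 0, -44/3, -88/9]
4 nonzero rows, so the 4 vectors span a space of dimension 4.
Since 4 = 4, the vectors are linearly independent.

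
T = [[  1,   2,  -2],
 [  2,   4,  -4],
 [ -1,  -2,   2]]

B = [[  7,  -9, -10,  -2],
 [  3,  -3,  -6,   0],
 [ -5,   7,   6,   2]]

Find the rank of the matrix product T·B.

First compute TB:
[[ 23, -29, -34,  -6],
 [ 46, -58, -68, -12],
 [-23,  29,  34,   6]]
Now row reduce the product.
R2 ← R2 − (2)·R1: [0, 0, 0, 0]
R3 ← R3 + R1: [0, 0, 0, 0]
1 nonzero row, so rank(TB) = 1.

1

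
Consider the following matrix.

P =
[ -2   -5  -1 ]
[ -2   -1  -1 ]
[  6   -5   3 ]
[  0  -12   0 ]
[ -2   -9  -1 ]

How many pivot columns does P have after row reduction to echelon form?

Row reduce to echelon form.
R2 ← R2 − R1: [0, 4, 0]
R3 ← R3 + (3)·R1: [0, -20, 0]
R5 ← R5 − R1: [0, -4, 0]
R3 ← R3 + (5)·R2: [0, 0, 0]
R4 ← R4 + (3)·R2: [0, 0, 0]
R5 ← R5 + R2: [0, 0, 0]
Echelon form has 2 nonzero rows, so rank(P) = 2.
Each nonzero row contributes one pivot column: 2 pivot columns.

2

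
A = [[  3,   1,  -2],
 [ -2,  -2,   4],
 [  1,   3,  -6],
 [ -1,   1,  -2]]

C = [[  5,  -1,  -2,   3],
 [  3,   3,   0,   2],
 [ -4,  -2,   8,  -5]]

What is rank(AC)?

2

First compute AC:
[[ 26,   4, -22,  21],
 [-32, -12,  36, -30],
 [ 38,  20, -50,  39],
 [  6,   8, -14,   9]]
Now row reduce the product.
R2 ← R2 + (16/13)·R1: [0, -92/13, 116/13, -54/13]
R3 ← R3 − (19/13)·R1: [0, 184/13, -232/13, 108/13]
R4 ← R4 − (3/13)·R1: [0, 92/13, -116/13, 54/13]
R3 ← R3 + (2)·R2: [0, 0, 0, 0]
R4 ← R4 + R2: [0, 0, 0, 0]
2 nonzero rows, so rank(AC) = 2.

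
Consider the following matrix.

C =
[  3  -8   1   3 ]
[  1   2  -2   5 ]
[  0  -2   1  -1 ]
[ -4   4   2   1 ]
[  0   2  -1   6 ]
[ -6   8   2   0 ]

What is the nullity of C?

Row reduce to echelon form.
R2 ← R2 − (1/3)·R1: [0, 14/3, -7/3, 4]
R4 ← R4 + (4/3)·R1: [0, -20/3, 10/3, 5]
R6 ← R6 + (2)·R1: [0, -8, 4, 6]
R3 ← R3 + (3/7)·R2: [0, 0, 0, 5/7]
R4 ← R4 + (10/7)·R2: [0, 0, 0, 75/7]
R5 ← R5 − (3/7)·R2: [0, 0, 0, 30/7]
R6 ← R6 + (12/7)·R2: [0, 0, 0, 90/7]
R4 ← R4 − (15)·R3: [0, 0, 0, 0]
R5 ← R5 − (6)·R3: [0, 0, 0, 0]
R6 ← R6 − (18)·R3: [0, 0, 0, 0]
3 nonzero rows, so rank(C) = 3.
C has 4 columns; by rank–nullity, nullity = 4 − 3 = 1.

1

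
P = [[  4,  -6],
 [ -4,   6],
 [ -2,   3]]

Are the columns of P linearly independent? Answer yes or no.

Row reduce P to echelon form.
R2 ← R2 + R1: [0, 0]
R3 ← R3 + (1/2)·R1: [0, 0]
1 pivot among 2 columns.
Only 1 < 2 pivot columns, so the columns are linearly dependent.

no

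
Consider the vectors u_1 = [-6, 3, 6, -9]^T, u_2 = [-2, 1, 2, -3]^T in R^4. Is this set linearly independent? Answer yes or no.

Form the matrix with these vectors as rows and row reduce.
R2 ← R2 − (1/3)·R1: [0, 0, 0, 0]
1 nonzero row, so the 2 vectors span a space of dimension 1.
Since 1 < 2, the vectors are linearly dependent.

no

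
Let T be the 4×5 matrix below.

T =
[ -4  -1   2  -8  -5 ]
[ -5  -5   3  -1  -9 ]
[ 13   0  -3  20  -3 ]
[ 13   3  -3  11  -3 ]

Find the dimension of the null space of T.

2

Row reduce to echelon form.
R2 ← R2 − (5/4)·R1: [0, -15/4, 1/2, 9, -11/4]
R3 ← R3 + (13/4)·R1: [0, -13/4, 7/2, -6, -77/4]
R4 ← R4 + (13/4)·R1: [0, -1/4, 7/2, -15, -77/4]
R3 ← R3 − (13/15)·R2: [0, 0, 46/15, -69/5, -253/15]
R4 ← R4 − (1/15)·R2: [0, 0, 52/15, -78/5, -286/15]
R4 ← R4 − (26/23)·R3: [0, 0, 0, 0, 0]
3 nonzero rows, so rank(T) = 3.
T has 5 columns; by rank–nullity, nullity = 5 − 3 = 2.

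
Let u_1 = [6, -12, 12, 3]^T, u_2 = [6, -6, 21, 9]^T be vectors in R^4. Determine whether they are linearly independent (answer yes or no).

yes

Form the matrix with these vectors as rows and row reduce.
R2 ← R2 − R1: [0, 6, 9, 6]
2 nonzero rows, so the 2 vectors span a space of dimension 2.
Since 2 = 2, the vectors are linearly independent.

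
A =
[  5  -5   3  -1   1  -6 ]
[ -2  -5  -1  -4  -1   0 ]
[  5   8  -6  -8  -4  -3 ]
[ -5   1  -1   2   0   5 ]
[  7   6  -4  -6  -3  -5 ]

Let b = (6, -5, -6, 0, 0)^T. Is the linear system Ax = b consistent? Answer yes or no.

Row reduce the augmented matrix [A | b].
R2 ← R2 + (2/5)·R1: [0, -7, 1/5, -22/5, -3/5, -12/5, -13/5]
R3 ← R3 − R1: [0, 13, -9, -7, -5, 3, -12]
R4 ← R4 + R1: [0, -4, 2, 1, 1, -1, 6]
R5 ← R5 − (7/5)·R1: [0, 13, -41/5, -23/5, -22/5, 17/5, -42/5]
R3 ← R3 + (13/7)·R2: [0, 0, -302/35, -531/35, -214/35, -51/35, -589/35]
R4 ← R4 − (4/7)·R2: [0, 0, 66/35, 123/35, 47/35, 13/35, 262/35]
R5 ← R5 + (13/7)·R2: [0, 0, -274/35, -447/35, -193/35, -37/35, -463/35]
R4 ← R4 + (33/151)·R3: [0, 0, 0, 30/151, 1/151, 8/151, 575/151]
R5 ← R5 − (137/151)·R3: [0, 0, 0, 150/151, 5/151, 40/151, 308/151]
R5 ← R5 − (5)·R4: [0, 0, 0, 0, 0, 0, -17]
The echelon form has 5 nonzero rows; the last pivot sits in the augmented column, so rank(A) = 4 but rank([A|b]) = 5.
Since the ranks differ, the system is inconsistent.

no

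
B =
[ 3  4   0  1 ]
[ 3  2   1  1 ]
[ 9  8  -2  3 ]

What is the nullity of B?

1

Row reduce to echelon form.
R2 ← R2 − R1: [0, -2, 1, 0]
R3 ← R3 − (3)·R1: [0, -4, -2, 0]
R3 ← R3 − (2)·R2: [0, 0, -4, 0]
3 nonzero rows, so rank(B) = 3.
B has 4 columns; by rank–nullity, nullity = 4 − 3 = 1.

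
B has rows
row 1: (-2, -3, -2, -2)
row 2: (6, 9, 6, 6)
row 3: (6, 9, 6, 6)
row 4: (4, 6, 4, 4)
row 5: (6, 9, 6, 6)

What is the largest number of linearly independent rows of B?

1

Row reduce to echelon form.
R2 ← R2 + (3)·R1: [0, 0, 0, 0]
R3 ← R3 + (3)·R1: [0, 0, 0, 0]
R4 ← R4 + (2)·R1: [0, 0, 0, 0]
R5 ← R5 + (3)·R1: [0, 0, 0, 0]
Echelon form has 1 nonzero row, so rank(B) = 1.
The rank gives the maximum number of linearly independent rows: 1.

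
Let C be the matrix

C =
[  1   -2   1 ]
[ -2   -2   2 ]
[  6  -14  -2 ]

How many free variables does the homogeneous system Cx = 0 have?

Row reduce to echelon form.
R2 ← R2 + (2)·R1: [0, -6, 4]
R3 ← R3 − (6)·R1: [0, -2, -8]
R3 ← R3 − (1/3)·R2: [0, 0, -28/3]
3 nonzero rows, so rank(C) = 3.
C has 3 columns; by rank–nullity, nullity = 3 − 3 = 0.

0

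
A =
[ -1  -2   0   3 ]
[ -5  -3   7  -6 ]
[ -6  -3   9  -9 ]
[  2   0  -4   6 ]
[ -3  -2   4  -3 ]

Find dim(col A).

Row reduce to echelon form.
R2 ← R2 − (5)·R1: [0, 7, 7, -21]
R3 ← R3 − (6)·R1: [0, 9, 9, -27]
R4 ← R4 + (2)·R1: [0, -4, -4, 12]
R5 ← R5 − (3)·R1: [0, 4, 4, -12]
R3 ← R3 − (9/7)·R2: [0, 0, 0, 0]
R4 ← R4 + (4/7)·R2: [0, 0, 0, 0]
R5 ← R5 − (4/7)·R2: [0, 0, 0, 0]
Echelon form has 2 nonzero rows, so rank(A) = 2.
The column space has dimension equal to the rank: 2.

2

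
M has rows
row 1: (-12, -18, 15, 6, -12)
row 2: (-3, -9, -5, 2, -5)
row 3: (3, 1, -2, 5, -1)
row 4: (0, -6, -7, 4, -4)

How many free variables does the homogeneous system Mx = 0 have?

Row reduce to echelon form.
R2 ← R2 − (1/4)·R1: [0, -9/2, -35/4, 1/2, -2]
R3 ← R3 + (1/4)·R1: [0, -7/2, 7/4, 13/2, -4]
R3 ← R3 − (7/9)·R2: [0, 0, 77/9, 55/9, -22/9]
R4 ← R4 − (4/3)·R2: [0, 0, 14/3, 10/3, -4/3]
R4 ← R4 − (6/11)·R3: [0, 0, 0, 0, 0]
3 nonzero rows, so rank(M) = 3.
M has 5 columns; by rank–nullity, nullity = 5 − 3 = 2.

2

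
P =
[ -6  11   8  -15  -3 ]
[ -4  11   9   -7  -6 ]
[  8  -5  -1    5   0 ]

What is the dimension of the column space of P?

Row reduce to echelon form.
R2 ← R2 − (2/3)·R1: [0, 11/3, 11/3, 3, -4]
R3 ← R3 + (4/3)·R1: [0, 29/3, 29/3, -15, -4]
R3 ← R3 − (29/11)·R2: [0, 0, 0, -252/11, 72/11]
Echelon form has 3 nonzero rows, so rank(P) = 3.
The column space has dimension equal to the rank: 3.

3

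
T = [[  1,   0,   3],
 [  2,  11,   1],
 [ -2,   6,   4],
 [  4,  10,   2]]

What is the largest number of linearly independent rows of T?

3

Row reduce to echelon form.
R2 ← R2 − (2)·R1: [0, 11, -5]
R3 ← R3 + (2)·R1: [0, 6, 10]
R4 ← R4 − (4)·R1: [0, 10, -10]
R3 ← R3 − (6/11)·R2: [0, 0, 140/11]
R4 ← R4 − (10/11)·R2: [0, 0, -60/11]
R4 ← R4 + (3/7)·R3: [0, 0, 0]
Echelon form has 3 nonzero rows, so rank(T) = 3.
The rank gives the maximum number of linearly independent rows: 3.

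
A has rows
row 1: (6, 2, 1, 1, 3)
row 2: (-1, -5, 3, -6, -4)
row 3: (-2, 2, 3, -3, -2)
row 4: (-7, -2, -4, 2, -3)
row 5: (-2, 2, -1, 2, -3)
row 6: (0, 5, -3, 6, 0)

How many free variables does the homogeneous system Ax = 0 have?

Row reduce to echelon form.
R2 ← R2 + (1/6)·R1: [0, -14/3, 19/6, -35/6, -7/2]
R3 ← R3 + (1/3)·R1: [0, 8/3, 10/3, -8/3, -1]
R4 ← R4 + (7/6)·R1: [0, 1/3, -17/6, 19/6, 1/2]
R5 ← R5 + (1/3)·R1: [0, 8/3, -2/3, 7/3, -2]
R3 ← R3 + (4/7)·R2: [0, 0, 36/7, -6, -3]
R4 ← R4 + (1/14)·R2: [0, 0, -73/28, 11/4, 1/4]
R5 ← R5 + (4/7)·R2: [0, 0, 8/7, -1, -4]
R6 ← R6 + (15/14)·R2: [0, 0, 11/28, -1/4, -15/4]
R4 ← R4 + (73/144)·R3: [0, 0, 0, -7/24, -61/48]
R5 ← R5 − (2/9)·R3: [0, 0, 0, 1/3, -10/3]
R6 ← R6 − (11/144)·R3: [0, 0, 0, 5/24, -169/48]
R5 ← R5 + (8/7)·R4: [0, 0, 0, 0, -67/14]
R6 ← R6 + (5/7)·R4: [0, 0, 0, 0, -31/7]
R6 ← R6 − (62/67)·R5: [0, 0, 0, 0, 0]
5 nonzero rows, so rank(A) = 5.
A has 5 columns; by rank–nullity, nullity = 5 − 5 = 0.

0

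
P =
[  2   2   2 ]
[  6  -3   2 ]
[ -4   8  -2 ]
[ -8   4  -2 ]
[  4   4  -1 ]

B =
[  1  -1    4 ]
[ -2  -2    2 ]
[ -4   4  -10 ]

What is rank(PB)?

First compute PB:
[[-10,   2,  -8],
 [  4,   8,  -2],
 [-12, -20,  20],
 [ -8,  -8,  -4],
 [  0, -16,  34]]
Now row reduce the product.
R2 ← R2 + (2/5)·R1: [0, 44/5, -26/5]
R3 ← R3 − (6/5)·R1: [0, -112/5, 148/5]
R4 ← R4 − (4/5)·R1: [0, -48/5, 12/5]
R3 ← R3 + (28/11)·R2: [0, 0, 180/11]
R4 ← R4 + (12/11)·R2: [0, 0, -36/11]
R5 ← R5 + (20/11)·R2: [0, 0, 270/11]
R4 ← R4 + (1/5)·R3: [0, 0, 0]
R5 ← R5 − (3/2)·R3: [0, 0, 0]
3 nonzero rows, so rank(PB) = 3.

3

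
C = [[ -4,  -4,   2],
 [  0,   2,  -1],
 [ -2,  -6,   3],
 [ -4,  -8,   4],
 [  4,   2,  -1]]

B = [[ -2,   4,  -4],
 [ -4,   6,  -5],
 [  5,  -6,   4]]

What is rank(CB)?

First compute CB:
[[ 34, -52,  44],
 [-13,  18, -14],
 [ 43, -62,  50],
 [ 60, -88,  72],
 [-21,  34, -30]]
Now row reduce the product.
R2 ← R2 + (13/34)·R1: [0, -32/17, 48/17]
R3 ← R3 − (43/34)·R1: [0, 64/17, -96/17]
R4 ← R4 − (30/17)·R1: [0, 64/17, -96/17]
R5 ← R5 + (21/34)·R1: [0, 32/17, -48/17]
R3 ← R3 + (2)·R2: [0, 0, 0]
R4 ← R4 + (2)·R2: [0, 0, 0]
R5 ← R5 + R2: [0, 0, 0]
2 nonzero rows, so rank(CB) = 2.

2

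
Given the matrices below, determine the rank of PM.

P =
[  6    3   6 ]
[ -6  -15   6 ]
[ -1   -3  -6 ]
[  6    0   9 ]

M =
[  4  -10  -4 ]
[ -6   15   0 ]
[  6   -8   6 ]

First compute PM:
[[ 42, -63,  12],
 [102, -213,  60],
 [-22,  13, -32],
 [ 78, -132,  30]]
Now row reduce the product.
R2 ← R2 − (17/7)·R1: [0, -60, 216/7]
R3 ← R3 + (11/21)·R1: [0, -20, -180/7]
R4 ← R4 − (13/7)·R1: [0, -15, 54/7]
R3 ← R3 − (1/3)·R2: [0, 0, -36]
R4 ← R4 − (1/4)·R2: [0, 0, 0]
3 nonzero rows, so rank(PM) = 3.

3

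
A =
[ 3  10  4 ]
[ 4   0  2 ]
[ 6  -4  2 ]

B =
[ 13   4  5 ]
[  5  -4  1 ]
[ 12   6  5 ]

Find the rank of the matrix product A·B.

2

First compute AB:
[[137,  -4,  45],
 [ 76,  28,  30],
 [ 82,  52,  36]]
Now row reduce the product.
R2 ← R2 − (76/137)·R1: [0, 4140/137, 690/137]
R3 ← R3 − (82/137)·R1: [0, 7452/137, 1242/137]
R3 ← R3 − (9/5)·R2: [0, 0, 0]
2 nonzero rows, so rank(AB) = 2.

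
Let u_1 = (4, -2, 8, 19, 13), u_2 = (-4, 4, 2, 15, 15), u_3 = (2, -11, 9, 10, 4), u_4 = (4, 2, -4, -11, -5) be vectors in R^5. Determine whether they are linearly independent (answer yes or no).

yes

Form the matrix with these vectors as rows and row reduce.
R2 ← R2 + R1: [0, 2, 10, 34, 28]
R3 ← R3 − (1/2)·R1: [0, -10, 5, 1/2, -5/2]
R4 ← R4 − R1: [0, 4, -12, -30, -18]
R3 ← R3 + (5)·R2: [0, 0, 55, 341/2, 275/2]
R4 ← R4 − (2)·R2: [0, 0, -32, -98, -74]
R4 ← R4 + (32/55)·R3: [0, 0, 0, 6/5, 6]
4 nonzero rows, so the 4 vectors span a space of dimension 4.
Since 4 = 4, the vectors are linearly independent.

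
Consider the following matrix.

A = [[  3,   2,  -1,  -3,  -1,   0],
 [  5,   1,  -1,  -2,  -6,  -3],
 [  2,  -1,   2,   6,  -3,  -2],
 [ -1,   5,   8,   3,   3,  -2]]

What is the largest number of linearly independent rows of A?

4

Row reduce to echelon form.
R2 ← R2 − (5/3)·R1: [0, -7/3, 2/3, 3, -13/3, -3]
R3 ← R3 − (2/3)·R1: [0, -7/3, 8/3, 8, -7/3, -2]
R4 ← R4 + (1/3)·R1: [0, 17/3, 23/3, 2, 8/3, -2]
R3 ← R3 − R2: [0, 0, 2, 5, 2, 1]
R4 ← R4 + (17/7)·R2: [0, 0, 65/7, 65/7, -55/7, -65/7]
R4 ← R4 − (65/14)·R3: [0, 0, 0, -195/14, -120/7, -195/14]
Echelon form has 4 nonzero rows, so rank(A) = 4.
The rank gives the maximum number of linearly independent rows: 4.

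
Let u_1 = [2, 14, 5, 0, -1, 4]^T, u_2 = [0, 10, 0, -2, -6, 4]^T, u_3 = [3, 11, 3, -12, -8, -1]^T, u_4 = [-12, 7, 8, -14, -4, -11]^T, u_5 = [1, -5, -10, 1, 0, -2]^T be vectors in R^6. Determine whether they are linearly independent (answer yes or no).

yes

Form the matrix with these vectors as rows and row reduce.
R3 ← R3 − (3/2)·R1: [0, -10, -9/2, -12, -13/2, -7]
R4 ← R4 + (6)·R1: [0, 91, 38, -14, -10, 13]
R5 ← R5 − (1/2)·R1: [0, -12, -25/2, 1, 1/2, -4]
R3 ← R3 + R2: [0, 0, -9/2, -14, -25/2, -3]
R4 ← R4 − (91/10)·R2: [0, 0, 38, 21/5, 223/5, -117/5]
R5 ← R5 + (6/5)·R2: [0, 0, -25/2, -7/5, -67/10, 4/5]
R4 ← R4 + (76/9)·R3: [0, 0, 0, -5131/45, -2743/45, -731/15]
R5 ← R5 − (25/9)·R3: [0, 0, 0, 1687/45, 1261/45, 137/15]
R5 ← R5 + (241/733)·R4: [0, 0, 0, 0, 5850/733, -5050/733]
5 nonzero rows, so the 5 vectors span a space of dimension 5.
Since 5 = 5, the vectors are linearly independent.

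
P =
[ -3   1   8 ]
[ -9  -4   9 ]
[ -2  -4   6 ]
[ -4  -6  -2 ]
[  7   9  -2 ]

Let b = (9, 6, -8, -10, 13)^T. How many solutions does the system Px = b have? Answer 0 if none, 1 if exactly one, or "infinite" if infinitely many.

1

Row reduce the augmented matrix [P | b].
R2 ← R2 − (3)·R1: [0, -7, -15, -21]
R3 ← R3 − (2/3)·R1: [0, -14/3, 2/3, -14]
R4 ← R4 − (4/3)·R1: [0, -22/3, -38/3, -22]
R5 ← R5 + (7/3)·R1: [0, 34/3, 50/3, 34]
R3 ← R3 − (2/3)·R2: [0, 0, 32/3, 0]
R4 ← R4 − (22/21)·R2: [0, 0, 64/21, 0]
R5 ← R5 + (34/21)·R2: [0, 0, -160/21, 0]
R4 ← R4 − (2/7)·R3: [0, 0, 0, 0]
R5 ← R5 + (5/7)·R3: [0, 0, 0, 0]
The echelon form has 3 nonzero rows, and every pivot lies in the first 3 columns, so rank(P) = rank([P|b]) = 3.
The system is consistent.
rank = 3 = number of unknowns, so the solution is unique.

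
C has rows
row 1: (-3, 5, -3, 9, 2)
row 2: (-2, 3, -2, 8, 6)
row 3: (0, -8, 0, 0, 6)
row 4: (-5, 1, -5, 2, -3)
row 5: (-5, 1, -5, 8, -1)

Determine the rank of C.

Row reduce to echelon form.
R2 ← R2 − (2/3)·R1: [0, -1/3, 0, 2, 14/3]
R4 ← R4 − (5/3)·R1: [0, -22/3, 0, -13, -19/3]
R5 ← R5 − (5/3)·R1: [0, -22/3, 0, -7, -13/3]
R3 ← R3 − (24)·R2: [0, 0, 0, -48, -106]
R4 ← R4 − (22)·R2: [0, 0, 0, -57, -109]
R5 ← R5 − (22)·R2: [0, 0, 0, -51, -107]
R4 ← R4 − (19/16)·R3: [0, 0, 0, 0, 135/8]
R5 ← R5 − (17/16)·R3: [0, 0, 0, 0, 45/8]
R5 ← R5 − (1/3)·R4: [0, 0, 0, 0, 0]
Echelon form has 4 nonzero rows, so rank(C) = 4.

4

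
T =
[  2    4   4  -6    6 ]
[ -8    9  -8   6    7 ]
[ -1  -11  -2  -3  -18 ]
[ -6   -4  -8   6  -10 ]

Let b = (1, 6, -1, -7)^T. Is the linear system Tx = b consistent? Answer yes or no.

Row reduce the augmented matrix [T | b].
R2 ← R2 + (4)·R1: [0, 25, 8, -18, 31, 10]
R3 ← R3 + (1/2)·R1: [0, -9, 0, -6, -15, -1/2]
R4 ← R4 + (3)·R1: [0, 8, 4, -12, 8, -4]
R3 ← R3 + (9/25)·R2: [0, 0, 72/25, -312/25, -96/25, 31/10]
R4 ← R4 − (8/25)·R2: [0, 0, 36/25, -156/25, -48/25, -36/5]
R4 ← R4 − (1/2)·R3: [0, 0, 0, 0, 0, -35/4]
The echelon form has 4 nonzero rows; the last pivot sits in the augmented column, so rank(T) = 3 but rank([T|b]) = 4.
Since the ranks differ, the system is inconsistent.

no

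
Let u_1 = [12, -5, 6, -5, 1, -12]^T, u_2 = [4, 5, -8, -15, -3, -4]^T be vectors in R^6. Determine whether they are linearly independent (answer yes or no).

Form the matrix with these vectors as rows and row reduce.
R2 ← R2 − (1/3)·R1: [0, 20/3, -10, -40/3, -10/3, 0]
2 nonzero rows, so the 2 vectors span a space of dimension 2.
Since 2 = 2, the vectors are linearly independent.

yes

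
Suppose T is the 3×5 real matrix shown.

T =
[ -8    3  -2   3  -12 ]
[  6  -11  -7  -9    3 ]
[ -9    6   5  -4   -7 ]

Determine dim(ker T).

2

Row reduce to echelon form.
R2 ← R2 + (3/4)·R1: [0, -35/4, -17/2, -27/4, -6]
R3 ← R3 − (9/8)·R1: [0, 21/8, 29/4, -59/8, 13/2]
R3 ← R3 + (3/10)·R2: [0, 0, 47/10, -47/5, 47/10]
3 nonzero rows, so rank(T) = 3.
T has 5 columns; by rank–nullity, nullity = 5 − 3 = 2.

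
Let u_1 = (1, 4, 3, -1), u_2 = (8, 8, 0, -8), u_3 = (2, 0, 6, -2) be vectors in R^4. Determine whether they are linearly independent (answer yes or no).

yes

Form the matrix with these vectors as rows and row reduce.
R2 ← R2 − (8)·R1: [0, -24, -24, 0]
R3 ← R3 − (2)·R1: [0, -8, 0, 0]
R3 ← R3 − (1/3)·R2: [0, 0, 8, 0]
3 nonzero rows, so the 3 vectors span a space of dimension 3.
Since 3 = 3, the vectors are linearly independent.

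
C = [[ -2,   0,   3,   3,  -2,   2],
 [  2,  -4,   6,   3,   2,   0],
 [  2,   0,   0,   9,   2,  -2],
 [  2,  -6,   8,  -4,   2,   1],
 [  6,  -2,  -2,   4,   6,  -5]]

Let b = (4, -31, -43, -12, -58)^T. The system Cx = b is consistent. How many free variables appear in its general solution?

3

Row reduce the augmented matrix [C | b].
R2 ← R2 + R1: [0, -4, 9, 6, 0, 2, -27]
R3 ← R3 + R1: [0, 0, 3, 12, 0, 0, -39]
R4 ← R4 + R1: [0, -6, 11, -1, 0, 3, -8]
R5 ← R5 + (3)·R1: [0, -2, 7, 13, 0, 1, -46]
R4 ← R4 − (3/2)·R2: [0, 0, -5/2, -10, 0, 0, 65/2]
R5 ← R5 − (1/2)·R2: [0, 0, 5/2, 10, 0, 0, -65/2]
R4 ← R4 + (5/6)·R3: [0, 0, 0, 0, 0, 0, 0]
R5 ← R5 − (5/6)·R3: [0, 0, 0, 0, 0, 0, 0]
The echelon form has 3 nonzero rows, and every pivot lies in the first 6 columns, so rank(C) = rank([C|b]) = 3.
The system is consistent.
Free variables = (unknowns) − (rank) = 6 − 3 = 3.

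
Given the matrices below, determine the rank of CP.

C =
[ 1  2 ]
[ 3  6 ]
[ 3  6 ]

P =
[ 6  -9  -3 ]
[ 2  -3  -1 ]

First compute CP:
[[ 10, -15,  -5],
 [ 30, -45, -15],
 [ 30, -45, -15]]
Now row reduce the product.
R2 ← R2 − (3)·R1: [0, 0, 0]
R3 ← R3 − (3)·R1: [0, 0, 0]
1 nonzero row, so rank(CP) = 1.

1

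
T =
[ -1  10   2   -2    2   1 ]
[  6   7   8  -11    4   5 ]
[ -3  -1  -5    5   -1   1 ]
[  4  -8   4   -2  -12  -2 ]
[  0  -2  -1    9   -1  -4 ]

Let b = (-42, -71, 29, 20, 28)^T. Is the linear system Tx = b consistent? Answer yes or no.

yes

Row reduce the augmented matrix [T | b].
R2 ← R2 + (6)·R1: [0, 67, 20, -23, 16, 11, -323]
R3 ← R3 − (3)·R1: [0, -31, -11, 11, -7, -2, 155]
R4 ← R4 + (4)·R1: [0, 32, 12, -10, -4, 2, -148]
R3 ← R3 + (31/67)·R2: [0, 0, -117/67, 24/67, 27/67, 207/67, 372/67]
R4 ← R4 − (32/67)·R2: [0, 0, 164/67, 66/67, -780/67, -218/67, 420/67]
R5 ← R5 + (2/67)·R2: [0, 0, -27/67, 557/67, -35/67, -246/67, 1230/67]
R4 ← R4 + (164/117)·R3: [0, 0, 0, 58/39, -144/13, 14/13, 548/39]
R5 ← R5 − (3/13)·R3: [0, 0, 0, 107/13, -8/13, -57/13, 222/13]
R5 ← R5 − (321/58)·R4: [0, 0, 0, 0, 1760/29, -300/29, -1760/29]
The echelon form has 5 nonzero rows, and every pivot lies in the first 6 columns, so rank(T) = rank([T|b]) = 5.
The system is consistent.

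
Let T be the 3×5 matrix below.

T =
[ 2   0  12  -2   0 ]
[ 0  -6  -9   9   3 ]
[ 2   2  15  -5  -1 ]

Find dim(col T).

Row reduce to echelon form.
R3 ← R3 − R1: [0, 2, 3, -3, -1]
R3 ← R3 + (1/3)·R2: [0, 0, 0, 0, 0]
Echelon form has 2 nonzero rows, so rank(T) = 2.
The column space has dimension equal to the rank: 2.

2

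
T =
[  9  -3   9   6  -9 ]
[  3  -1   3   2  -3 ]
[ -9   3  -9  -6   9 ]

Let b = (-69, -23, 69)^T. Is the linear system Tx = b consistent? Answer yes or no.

yes

Row reduce the augmented matrix [T | b].
R2 ← R2 − (1/3)·R1: [0, 0, 0, 0, 0, 0]
R3 ← R3 + R1: [0, 0, 0, 0, 0, 0]
The echelon form has 1 nonzero rows, and every pivot lies in the first 5 columns, so rank(T) = rank([T|b]) = 1.
The system is consistent.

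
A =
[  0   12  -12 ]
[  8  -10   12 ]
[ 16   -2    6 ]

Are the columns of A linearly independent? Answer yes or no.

no

Row reduce A to echelon form.
Swap R1 ↔ R2
R3 ← R3 − (2)·R1: [0, 18, -18]
R3 ← R3 − (3/2)·R2: [0, 0, 0]
2 pivots among 3 columns.
Only 2 < 3 pivot columns, so the columns are linearly dependent.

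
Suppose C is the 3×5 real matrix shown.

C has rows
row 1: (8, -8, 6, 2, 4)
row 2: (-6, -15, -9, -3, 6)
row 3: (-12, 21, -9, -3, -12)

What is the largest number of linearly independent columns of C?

3

Row reduce to echelon form.
R2 ← R2 + (3/4)·R1: [0, -21, -9/2, -3/2, 9]
R3 ← R3 + (3/2)·R1: [0, 9, 0, 0, -6]
R3 ← R3 + (3/7)·R2: [0, 0, -27/14, -9/14, -15/7]
Echelon form has 3 nonzero rows, so rank(C) = 3.
The rank gives the maximum number of linearly independent columns: 3.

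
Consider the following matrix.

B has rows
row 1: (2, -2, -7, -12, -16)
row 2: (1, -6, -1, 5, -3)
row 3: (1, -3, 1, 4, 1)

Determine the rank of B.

3

Row reduce to echelon form.
R2 ← R2 − (1/2)·R1: [0, -5, 5/2, 11, 5]
R3 ← R3 − (1/2)·R1: [0, -2, 9/2, 10, 9]
R3 ← R3 − (2/5)·R2: [0, 0, 7/2, 28/5, 7]
Echelon form has 3 nonzero rows, so rank(B) = 3.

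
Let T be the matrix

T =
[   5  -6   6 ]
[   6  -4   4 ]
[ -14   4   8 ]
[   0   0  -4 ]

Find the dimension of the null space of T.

Row reduce to echelon form.
R2 ← R2 − (6/5)·R1: [0, 16/5, -16/5]
R3 ← R3 + (14/5)·R1: [0, -64/5, 124/5]
R3 ← R3 + (4)·R2: [0, 0, 12]
R4 ← R4 + (1/3)·R3: [0, 0, 0]
3 nonzero rows, so rank(T) = 3.
T has 3 columns; by rank–nullity, nullity = 3 − 3 = 0.

0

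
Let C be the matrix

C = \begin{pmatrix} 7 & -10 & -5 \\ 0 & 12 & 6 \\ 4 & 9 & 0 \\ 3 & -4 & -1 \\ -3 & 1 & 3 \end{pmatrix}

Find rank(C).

3

Row reduce to echelon form.
R3 ← R3 − (4/7)·R1: [0, 103/7, 20/7]
R4 ← R4 − (3/7)·R1: [0, 2/7, 8/7]
R5 ← R5 + (3/7)·R1: [0, -23/7, 6/7]
R3 ← R3 − (103/84)·R2: [0, 0, -9/2]
R4 ← R4 − (1/42)·R2: [0, 0, 1]
R5 ← R5 + (23/84)·R2: [0, 0, 5/2]
R4 ← R4 + (2/9)·R3: [0, 0, 0]
R5 ← R5 + (5/9)·R3: [0, 0, 0]
Echelon form has 3 nonzero rows, so rank(C) = 3.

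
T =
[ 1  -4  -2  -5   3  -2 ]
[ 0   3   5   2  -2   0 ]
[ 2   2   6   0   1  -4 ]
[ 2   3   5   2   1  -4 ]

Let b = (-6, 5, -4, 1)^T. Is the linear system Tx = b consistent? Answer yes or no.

Row reduce the augmented matrix [T | b].
R3 ← R3 − (2)·R1: [0, 10, 10, 10, -5, 0, 8]
R4 ← R4 − (2)·R1: [0, 11, 9, 12, -5, 0, 13]
R3 ← R3 − (10/3)·R2: [0, 0, -20/3, 10/3, 5/3, 0, -26/3]
R4 ← R4 − (11/3)·R2: [0, 0, -28/3, 14/3, 7/3, 0, -16/3]
R4 ← R4 − (7/5)·R3: [0, 0, 0, 0, 0, 0, 34/5]
The echelon form has 4 nonzero rows; the last pivot sits in the augmented column, so rank(T) = 3 but rank([T|b]) = 4.
Since the ranks differ, the system is inconsistent.

no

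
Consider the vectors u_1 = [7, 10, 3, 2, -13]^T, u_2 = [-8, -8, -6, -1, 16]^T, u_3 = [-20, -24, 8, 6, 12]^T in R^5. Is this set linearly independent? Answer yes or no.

yes

Form the matrix with these vectors as rows and row reduce.
R2 ← R2 + (8/7)·R1: [0, 24/7, -18/7, 9/7, 8/7]
R3 ← R3 + (20/7)·R1: [0, 32/7, 116/7, 82/7, -176/7]
R3 ← R3 − (4/3)·R2: [0, 0, 20, 10, -80/3]
3 nonzero rows, so the 3 vectors span a space of dimension 3.
Since 3 = 3, the vectors are linearly independent.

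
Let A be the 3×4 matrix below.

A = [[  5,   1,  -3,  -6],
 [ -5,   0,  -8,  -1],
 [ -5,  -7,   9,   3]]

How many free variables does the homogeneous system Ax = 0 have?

Row reduce to echelon form.
R2 ← R2 + R1: [0, 1, -11, -7]
R3 ← R3 + R1: [0, -6, 6, -3]
R3 ← R3 + (6)·R2: [0, 0, -60, -45]
3 nonzero rows, so rank(A) = 3.
A has 4 columns; by rank–nullity, nullity = 4 − 3 = 1.

1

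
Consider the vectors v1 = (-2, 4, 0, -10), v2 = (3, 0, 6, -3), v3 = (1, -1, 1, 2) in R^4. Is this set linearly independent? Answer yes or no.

Form the matrix with these vectors as rows and row reduce.
R2 ← R2 + (3/2)·R1: [0, 6, 6, -18]
R3 ← R3 + (1/2)·R1: [0, 1, 1, -3]
R3 ← R3 − (1/6)·R2: [0, 0, 0, 0]
2 nonzero rows, so the 3 vectors span a space of dimension 2.
Since 2 < 3, the vectors are linearly dependent.

no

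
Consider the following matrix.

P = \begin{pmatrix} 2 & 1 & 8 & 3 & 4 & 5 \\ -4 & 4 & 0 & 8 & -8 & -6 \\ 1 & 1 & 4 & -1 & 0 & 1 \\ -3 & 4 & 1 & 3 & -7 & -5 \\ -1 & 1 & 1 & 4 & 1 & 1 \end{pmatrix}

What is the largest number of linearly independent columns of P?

Row reduce to echelon form.
R2 ← R2 + (2)·R1: [0, 6, 16, 14, 0, 4]
R3 ← R3 − (1/2)·R1: [0, 1/2, 0, -5/2, -2, -3/2]
R4 ← R4 + (3/2)·R1: [0, 11/2, 13, 15/2, -1, 5/2]
R5 ← R5 + (1/2)·R1: [0, 3/2, 5, 11/2, 3, 7/2]
R3 ← R3 − (1/12)·R2: [0, 0, -4/3, -11/3, -2, -11/6]
R4 ← R4 − (11/12)·R2: [0, 0, -5/3, -16/3, -1, -7/6]
R5 ← R5 − (1/4)·R2: [0, 0, 1, 2, 3, 5/2]
R4 ← R4 − (5/4)·R3: [0, 0, 0, -3/4, 3/2, 9/8]
R5 ← R5 + (3/4)·R3: [0, 0, 0, -3/4, 3/2, 9/8]
R5 ← R5 − R4: [0, 0, 0, 0, 0, 0]
Echelon form has 4 nonzero rows, so rank(P) = 4.
The rank gives the maximum number of linearly independent columns: 4.

4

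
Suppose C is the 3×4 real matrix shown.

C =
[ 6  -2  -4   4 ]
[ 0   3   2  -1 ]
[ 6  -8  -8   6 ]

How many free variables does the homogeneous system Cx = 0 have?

Row reduce to echelon form.
R3 ← R3 − R1: [0, -6, -4, 2]
R3 ← R3 + (2)·R2: [0, 0, 0, 0]
2 nonzero rows, so rank(C) = 2.
C has 4 columns; by rank–nullity, nullity = 4 − 2 = 2.

2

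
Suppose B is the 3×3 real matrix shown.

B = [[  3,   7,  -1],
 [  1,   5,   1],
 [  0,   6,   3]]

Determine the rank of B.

2

Row reduce to echelon form.
R2 ← R2 − (1/3)·R1: [0, 8/3, 4/3]
R3 ← R3 − (9/4)·R2: [0, 0, 0]
Echelon form has 2 nonzero rows, so rank(B) = 2.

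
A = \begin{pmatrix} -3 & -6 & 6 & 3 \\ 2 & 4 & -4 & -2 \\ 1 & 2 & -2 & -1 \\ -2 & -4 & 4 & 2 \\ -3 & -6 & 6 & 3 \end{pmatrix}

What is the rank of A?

1

Row reduce to echelon form.
R2 ← R2 + (2/3)·R1: [0, 0, 0, 0]
R3 ← R3 + (1/3)·R1: [0, 0, 0, 0]
R4 ← R4 − (2/3)·R1: [0, 0, 0, 0]
R5 ← R5 − R1: [0, 0, 0, 0]
Echelon form has 1 nonzero row, so rank(A) = 1.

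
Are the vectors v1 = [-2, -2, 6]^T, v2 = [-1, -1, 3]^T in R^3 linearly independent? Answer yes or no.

Form the matrix with these vectors as rows and row reduce.
R2 ← R2 − (1/2)·R1: [0, 0, 0]
1 nonzero row, so the 2 vectors span a space of dimension 1.
Since 1 < 2, the vectors are linearly dependent.

no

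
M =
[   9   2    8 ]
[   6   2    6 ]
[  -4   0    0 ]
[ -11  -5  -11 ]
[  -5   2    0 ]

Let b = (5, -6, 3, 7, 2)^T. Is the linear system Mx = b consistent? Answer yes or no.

Row reduce the augmented matrix [M | b].
R2 ← R2 − (2/3)·R1: [0, 2/3, 2/3, -28/3]
R3 ← R3 + (4/9)·R1: [0, 8/9, 32/9, 47/9]
R4 ← R4 + (11/9)·R1: [0, -23/9, -11/9, 118/9]
R5 ← R5 + (5/9)·R1: [0, 28/9, 40/9, 43/9]
R3 ← R3 − (4/3)·R2: [0, 0, 8/3, 53/3]
R4 ← R4 + (23/6)·R2: [0, 0, 4/3, -68/3]
R5 ← R5 − (14/3)·R2: [0, 0, 4/3, 145/3]
R4 ← R4 − (1/2)·R3: [0, 0, 0, -63/2]
R5 ← R5 − (1/2)·R3: [0, 0, 0, 79/2]
R5 ← R5 + (79/63)·R4: [0, 0, 0, 0]
The echelon form has 4 nonzero rows; the last pivot sits in the augmented column, so rank(M) = 3 but rank([M|b]) = 4.
Since the ranks differ, the system is inconsistent.

no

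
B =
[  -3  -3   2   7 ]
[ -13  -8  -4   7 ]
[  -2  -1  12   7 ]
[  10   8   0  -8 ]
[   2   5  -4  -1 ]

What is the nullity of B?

Row reduce to echelon form.
R2 ← R2 − (13/3)·R1: [0, 5, -38/3, -70/3]
R3 ← R3 − (2/3)·R1: [0, 1, 32/3, 7/3]
R4 ← R4 + (10/3)·R1: [0, -2, 20/3, 46/3]
R5 ← R5 + (2/3)·R1: [0, 3, -8/3, 11/3]
R3 ← R3 − (1/5)·R2: [0, 0, 66/5, 7]
R4 ← R4 + (2/5)·R2: [0, 0, 8/5, 6]
R5 ← R5 − (3/5)·R2: [0, 0, 74/15, 53/3]
R4 ← R4 − (4/33)·R3: [0, 0, 0, 170/33]
R5 ← R5 − (37/99)·R3: [0, 0, 0, 1490/99]
R5 ← R5 − (149/51)·R4: [0, 0, 0, 0]
4 nonzero rows, so rank(B) = 4.
B has 4 columns; by rank–nullity, nullity = 4 − 4 = 0.

0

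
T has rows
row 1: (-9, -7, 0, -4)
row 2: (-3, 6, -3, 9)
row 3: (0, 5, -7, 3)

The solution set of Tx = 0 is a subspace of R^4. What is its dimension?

1

Row reduce to echelon form.
R2 ← R2 − (1/3)·R1: [0, 25/3, -3, 31/3]
R3 ← R3 − (3/5)·R2: [0, 0, -26/5, -16/5]
3 nonzero rows, so rank(T) = 3.
T has 4 columns; by rank–nullity, nullity = 4 − 3 = 1.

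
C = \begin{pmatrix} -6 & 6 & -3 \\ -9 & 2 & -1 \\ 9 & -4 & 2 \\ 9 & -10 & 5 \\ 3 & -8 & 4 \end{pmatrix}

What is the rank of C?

2

Row reduce to echelon form.
R2 ← R2 − (3/2)·R1: [0, -7, 7/2]
R3 ← R3 + (3/2)·R1: [0, 5, -5/2]
R4 ← R4 + (3/2)·R1: [0, -1, 1/2]
R5 ← R5 + (1/2)·R1: [0, -5, 5/2]
R3 ← R3 + (5/7)·R2: [0, 0, 0]
R4 ← R4 − (1/7)·R2: [0, 0, 0]
R5 ← R5 − (5/7)·R2: [0, 0, 0]
Echelon form has 2 nonzero rows, so rank(C) = 2.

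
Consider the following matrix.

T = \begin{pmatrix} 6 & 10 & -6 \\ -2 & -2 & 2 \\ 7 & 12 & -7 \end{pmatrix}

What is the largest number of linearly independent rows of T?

Row reduce to echelon form.
R2 ← R2 + (1/3)·R1: [0, 4/3, 0]
R3 ← R3 − (7/6)·R1: [0, 1/3, 0]
R3 ← R3 − (1/4)·R2: [0, 0, 0]
Echelon form has 2 nonzero rows, so rank(T) = 2.
The rank gives the maximum number of linearly independent rows: 2.

2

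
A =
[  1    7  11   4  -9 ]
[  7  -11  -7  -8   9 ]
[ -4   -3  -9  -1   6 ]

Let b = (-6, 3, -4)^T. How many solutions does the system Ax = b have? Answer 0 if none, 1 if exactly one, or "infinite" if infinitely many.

0

Row reduce the augmented matrix [A | b].
R2 ← R2 − (7)·R1: [0, -60, -84, -36, 72, 45]
R3 ← R3 + (4)·R1: [0, 25, 35, 15, -30, -28]
R3 ← R3 + (5/12)·R2: [0, 0, 0, 0, 0, -37/4]
The echelon form has 3 nonzero rows; the last pivot sits in the augmented column, so rank(A) = 2 but rank([A|b]) = 3.
Since the ranks differ, the system is inconsistent.
It has no solutions.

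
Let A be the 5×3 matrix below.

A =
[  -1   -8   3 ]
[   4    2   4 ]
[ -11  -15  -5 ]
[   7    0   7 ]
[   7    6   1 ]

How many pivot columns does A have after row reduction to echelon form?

3

Row reduce to echelon form.
R2 ← R2 + (4)·R1: [0, -30, 16]
R3 ← R3 − (11)·R1: [0, 73, -38]
R4 ← R4 + (7)·R1: [0, -56, 28]
R5 ← R5 + (7)·R1: [0, -50, 22]
R3 ← R3 + (73/30)·R2: [0, 0, 14/15]
R4 ← R4 − (28/15)·R2: [0, 0, -28/15]
R5 ← R5 − (5/3)·R2: [0, 0, -14/3]
R4 ← R4 + (2)·R3: [0, 0, 0]
R5 ← R5 + (5)·R3: [0, 0, 0]
Echelon form has 3 nonzero rows, so rank(A) = 3.
Each nonzero row contributes one pivot column: 3 pivot columns.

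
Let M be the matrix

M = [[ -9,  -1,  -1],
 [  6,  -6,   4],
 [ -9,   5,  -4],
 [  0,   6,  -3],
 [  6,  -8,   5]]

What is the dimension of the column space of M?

Row reduce to echelon form.
R2 ← R2 + (2/3)·R1: [0, -20/3, 10/3]
R3 ← R3 − R1: [0, 6, -3]
R5 ← R5 + (2/3)·R1: [0, -26/3, 13/3]
R3 ← R3 + (9/10)·R2: [0, 0, 0]
R4 ← R4 + (9/10)·R2: [0, 0, 0]
R5 ← R5 − (13/10)·R2: [0, 0, 0]
Echelon form has 2 nonzero rows, so rank(M) = 2.
The column space has dimension equal to the rank: 2.

2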